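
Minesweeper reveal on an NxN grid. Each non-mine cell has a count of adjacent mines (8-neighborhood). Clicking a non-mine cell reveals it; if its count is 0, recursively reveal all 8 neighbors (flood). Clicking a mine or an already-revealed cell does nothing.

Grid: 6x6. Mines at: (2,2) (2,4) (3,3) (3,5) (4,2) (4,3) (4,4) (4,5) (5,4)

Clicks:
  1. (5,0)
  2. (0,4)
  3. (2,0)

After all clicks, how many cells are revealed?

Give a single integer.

Answer: 20

Derivation:
Click 1 (5,0) count=0: revealed 20 new [(0,0) (0,1) (0,2) (0,3) (0,4) (0,5) (1,0) (1,1) (1,2) (1,3) (1,4) (1,5) (2,0) (2,1) (3,0) (3,1) (4,0) (4,1) (5,0) (5,1)] -> total=20
Click 2 (0,4) count=0: revealed 0 new [(none)] -> total=20
Click 3 (2,0) count=0: revealed 0 new [(none)] -> total=20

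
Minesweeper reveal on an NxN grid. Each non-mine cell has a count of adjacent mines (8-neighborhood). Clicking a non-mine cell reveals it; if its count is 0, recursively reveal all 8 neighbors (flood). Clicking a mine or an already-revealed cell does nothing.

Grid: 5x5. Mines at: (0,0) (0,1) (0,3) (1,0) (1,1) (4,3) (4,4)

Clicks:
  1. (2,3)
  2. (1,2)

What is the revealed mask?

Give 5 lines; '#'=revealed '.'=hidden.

Click 1 (2,3) count=0: revealed 9 new [(1,2) (1,3) (1,4) (2,2) (2,3) (2,4) (3,2) (3,3) (3,4)] -> total=9
Click 2 (1,2) count=3: revealed 0 new [(none)] -> total=9

Answer: .....
..###
..###
..###
.....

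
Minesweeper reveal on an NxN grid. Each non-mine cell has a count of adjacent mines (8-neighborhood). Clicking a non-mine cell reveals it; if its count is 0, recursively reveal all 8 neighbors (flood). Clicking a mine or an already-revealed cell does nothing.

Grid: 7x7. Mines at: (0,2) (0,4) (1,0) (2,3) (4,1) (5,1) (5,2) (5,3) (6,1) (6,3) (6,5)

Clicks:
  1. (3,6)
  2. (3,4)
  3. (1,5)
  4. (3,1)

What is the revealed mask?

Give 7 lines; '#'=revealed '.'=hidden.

Click 1 (3,6) count=0: revealed 17 new [(0,5) (0,6) (1,4) (1,5) (1,6) (2,4) (2,5) (2,6) (3,4) (3,5) (3,6) (4,4) (4,5) (4,6) (5,4) (5,5) (5,6)] -> total=17
Click 2 (3,4) count=1: revealed 0 new [(none)] -> total=17
Click 3 (1,5) count=1: revealed 0 new [(none)] -> total=17
Click 4 (3,1) count=1: revealed 1 new [(3,1)] -> total=18

Answer: .....##
....###
....###
.#..###
....###
....###
.......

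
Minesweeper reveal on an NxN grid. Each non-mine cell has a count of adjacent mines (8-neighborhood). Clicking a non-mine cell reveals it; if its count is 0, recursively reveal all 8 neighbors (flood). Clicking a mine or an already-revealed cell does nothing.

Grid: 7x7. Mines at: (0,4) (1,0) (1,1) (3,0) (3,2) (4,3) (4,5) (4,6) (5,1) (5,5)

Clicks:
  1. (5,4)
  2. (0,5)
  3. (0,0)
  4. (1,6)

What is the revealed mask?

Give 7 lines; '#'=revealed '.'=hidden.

Click 1 (5,4) count=3: revealed 1 new [(5,4)] -> total=1
Click 2 (0,5) count=1: revealed 1 new [(0,5)] -> total=2
Click 3 (0,0) count=2: revealed 1 new [(0,0)] -> total=3
Click 4 (1,6) count=0: revealed 13 new [(0,6) (1,3) (1,4) (1,5) (1,6) (2,3) (2,4) (2,5) (2,6) (3,3) (3,4) (3,5) (3,6)] -> total=16

Answer: #....##
...####
...####
...####
.......
....#..
.......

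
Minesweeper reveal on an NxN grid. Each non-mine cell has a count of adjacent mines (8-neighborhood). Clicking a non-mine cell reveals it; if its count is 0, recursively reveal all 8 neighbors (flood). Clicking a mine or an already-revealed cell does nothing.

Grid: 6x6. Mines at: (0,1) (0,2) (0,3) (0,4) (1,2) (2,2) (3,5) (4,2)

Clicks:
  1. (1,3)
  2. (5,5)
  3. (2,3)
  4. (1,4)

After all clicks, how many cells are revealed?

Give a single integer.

Answer: 9

Derivation:
Click 1 (1,3) count=5: revealed 1 new [(1,3)] -> total=1
Click 2 (5,5) count=0: revealed 6 new [(4,3) (4,4) (4,5) (5,3) (5,4) (5,5)] -> total=7
Click 3 (2,3) count=2: revealed 1 new [(2,3)] -> total=8
Click 4 (1,4) count=2: revealed 1 new [(1,4)] -> total=9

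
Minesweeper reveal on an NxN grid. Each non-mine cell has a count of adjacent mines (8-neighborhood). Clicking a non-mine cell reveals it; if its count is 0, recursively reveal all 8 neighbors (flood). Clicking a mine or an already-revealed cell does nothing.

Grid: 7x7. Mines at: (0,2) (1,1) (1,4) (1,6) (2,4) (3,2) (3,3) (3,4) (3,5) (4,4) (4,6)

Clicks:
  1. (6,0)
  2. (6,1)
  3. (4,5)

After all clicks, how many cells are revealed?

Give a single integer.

Answer: 23

Derivation:
Click 1 (6,0) count=0: revealed 22 new [(2,0) (2,1) (3,0) (3,1) (4,0) (4,1) (4,2) (4,3) (5,0) (5,1) (5,2) (5,3) (5,4) (5,5) (5,6) (6,0) (6,1) (6,2) (6,3) (6,4) (6,5) (6,6)] -> total=22
Click 2 (6,1) count=0: revealed 0 new [(none)] -> total=22
Click 3 (4,5) count=4: revealed 1 new [(4,5)] -> total=23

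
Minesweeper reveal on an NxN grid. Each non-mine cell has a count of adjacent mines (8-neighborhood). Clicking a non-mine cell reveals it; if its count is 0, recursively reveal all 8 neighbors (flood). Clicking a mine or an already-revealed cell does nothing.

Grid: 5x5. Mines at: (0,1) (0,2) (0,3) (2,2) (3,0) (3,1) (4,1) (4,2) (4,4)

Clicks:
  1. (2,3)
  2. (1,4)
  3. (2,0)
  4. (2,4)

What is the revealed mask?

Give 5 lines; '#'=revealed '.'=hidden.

Click 1 (2,3) count=1: revealed 1 new [(2,3)] -> total=1
Click 2 (1,4) count=1: revealed 1 new [(1,4)] -> total=2
Click 3 (2,0) count=2: revealed 1 new [(2,0)] -> total=3
Click 4 (2,4) count=0: revealed 4 new [(1,3) (2,4) (3,3) (3,4)] -> total=7

Answer: .....
...##
#..##
...##
.....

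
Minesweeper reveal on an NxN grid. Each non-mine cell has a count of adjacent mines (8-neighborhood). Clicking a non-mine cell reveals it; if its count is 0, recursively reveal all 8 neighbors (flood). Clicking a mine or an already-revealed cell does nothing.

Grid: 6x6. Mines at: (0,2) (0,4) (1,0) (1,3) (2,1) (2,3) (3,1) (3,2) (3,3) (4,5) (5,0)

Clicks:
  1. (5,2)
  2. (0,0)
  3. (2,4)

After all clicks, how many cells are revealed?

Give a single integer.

Answer: 10

Derivation:
Click 1 (5,2) count=0: revealed 8 new [(4,1) (4,2) (4,3) (4,4) (5,1) (5,2) (5,3) (5,4)] -> total=8
Click 2 (0,0) count=1: revealed 1 new [(0,0)] -> total=9
Click 3 (2,4) count=3: revealed 1 new [(2,4)] -> total=10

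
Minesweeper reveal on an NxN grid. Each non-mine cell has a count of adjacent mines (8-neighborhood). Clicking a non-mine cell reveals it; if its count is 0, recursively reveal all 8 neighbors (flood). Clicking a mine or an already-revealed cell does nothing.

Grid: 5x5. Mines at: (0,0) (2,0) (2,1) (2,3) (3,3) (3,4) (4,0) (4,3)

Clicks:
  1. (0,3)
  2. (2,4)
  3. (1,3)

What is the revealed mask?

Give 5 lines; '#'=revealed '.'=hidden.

Click 1 (0,3) count=0: revealed 8 new [(0,1) (0,2) (0,3) (0,4) (1,1) (1,2) (1,3) (1,4)] -> total=8
Click 2 (2,4) count=3: revealed 1 new [(2,4)] -> total=9
Click 3 (1,3) count=1: revealed 0 new [(none)] -> total=9

Answer: .####
.####
....#
.....
.....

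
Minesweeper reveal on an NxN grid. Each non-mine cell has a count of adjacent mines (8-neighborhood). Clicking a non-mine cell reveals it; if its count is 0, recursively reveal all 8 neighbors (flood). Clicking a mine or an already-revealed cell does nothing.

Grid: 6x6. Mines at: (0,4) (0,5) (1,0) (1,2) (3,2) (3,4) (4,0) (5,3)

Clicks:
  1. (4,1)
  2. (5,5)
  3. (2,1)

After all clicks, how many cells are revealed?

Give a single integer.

Click 1 (4,1) count=2: revealed 1 new [(4,1)] -> total=1
Click 2 (5,5) count=0: revealed 4 new [(4,4) (4,5) (5,4) (5,5)] -> total=5
Click 3 (2,1) count=3: revealed 1 new [(2,1)] -> total=6

Answer: 6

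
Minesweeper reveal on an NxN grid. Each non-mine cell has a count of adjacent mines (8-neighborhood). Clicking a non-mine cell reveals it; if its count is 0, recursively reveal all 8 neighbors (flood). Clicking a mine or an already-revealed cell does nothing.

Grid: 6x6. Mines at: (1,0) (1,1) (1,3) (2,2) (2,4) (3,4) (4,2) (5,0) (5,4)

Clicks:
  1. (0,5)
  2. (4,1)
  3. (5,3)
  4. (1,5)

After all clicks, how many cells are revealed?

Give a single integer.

Answer: 6

Derivation:
Click 1 (0,5) count=0: revealed 4 new [(0,4) (0,5) (1,4) (1,5)] -> total=4
Click 2 (4,1) count=2: revealed 1 new [(4,1)] -> total=5
Click 3 (5,3) count=2: revealed 1 new [(5,3)] -> total=6
Click 4 (1,5) count=1: revealed 0 new [(none)] -> total=6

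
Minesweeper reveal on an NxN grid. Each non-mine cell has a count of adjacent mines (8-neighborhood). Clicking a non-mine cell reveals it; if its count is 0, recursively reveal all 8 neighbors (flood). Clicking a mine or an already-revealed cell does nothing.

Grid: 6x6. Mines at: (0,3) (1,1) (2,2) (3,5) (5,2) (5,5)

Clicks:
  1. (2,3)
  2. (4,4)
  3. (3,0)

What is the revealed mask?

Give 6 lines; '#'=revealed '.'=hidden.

Click 1 (2,3) count=1: revealed 1 new [(2,3)] -> total=1
Click 2 (4,4) count=2: revealed 1 new [(4,4)] -> total=2
Click 3 (3,0) count=0: revealed 8 new [(2,0) (2,1) (3,0) (3,1) (4,0) (4,1) (5,0) (5,1)] -> total=10

Answer: ......
......
##.#..
##....
##..#.
##....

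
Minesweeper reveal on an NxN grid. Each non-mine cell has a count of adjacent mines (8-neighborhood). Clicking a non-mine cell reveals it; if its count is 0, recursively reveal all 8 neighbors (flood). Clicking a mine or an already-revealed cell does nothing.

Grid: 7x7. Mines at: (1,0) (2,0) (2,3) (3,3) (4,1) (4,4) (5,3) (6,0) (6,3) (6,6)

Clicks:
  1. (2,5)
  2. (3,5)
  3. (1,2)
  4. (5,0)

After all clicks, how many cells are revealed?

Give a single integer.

Answer: 23

Derivation:
Click 1 (2,5) count=0: revealed 22 new [(0,1) (0,2) (0,3) (0,4) (0,5) (0,6) (1,1) (1,2) (1,3) (1,4) (1,5) (1,6) (2,4) (2,5) (2,6) (3,4) (3,5) (3,6) (4,5) (4,6) (5,5) (5,6)] -> total=22
Click 2 (3,5) count=1: revealed 0 new [(none)] -> total=22
Click 3 (1,2) count=1: revealed 0 new [(none)] -> total=22
Click 4 (5,0) count=2: revealed 1 new [(5,0)] -> total=23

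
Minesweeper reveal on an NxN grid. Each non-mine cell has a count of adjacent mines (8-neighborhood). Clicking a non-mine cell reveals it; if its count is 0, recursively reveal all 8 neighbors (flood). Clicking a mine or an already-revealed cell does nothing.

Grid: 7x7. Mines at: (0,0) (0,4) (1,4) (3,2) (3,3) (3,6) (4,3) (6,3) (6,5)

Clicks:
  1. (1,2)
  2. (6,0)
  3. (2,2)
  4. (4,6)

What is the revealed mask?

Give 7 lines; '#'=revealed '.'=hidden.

Click 1 (1,2) count=0: revealed 9 new [(0,1) (0,2) (0,3) (1,1) (1,2) (1,3) (2,1) (2,2) (2,3)] -> total=9
Click 2 (6,0) count=0: revealed 13 new [(1,0) (2,0) (3,0) (3,1) (4,0) (4,1) (4,2) (5,0) (5,1) (5,2) (6,0) (6,1) (6,2)] -> total=22
Click 3 (2,2) count=2: revealed 0 new [(none)] -> total=22
Click 4 (4,6) count=1: revealed 1 new [(4,6)] -> total=23

Answer: .###...
####...
####...
##.....
###...#
###....
###....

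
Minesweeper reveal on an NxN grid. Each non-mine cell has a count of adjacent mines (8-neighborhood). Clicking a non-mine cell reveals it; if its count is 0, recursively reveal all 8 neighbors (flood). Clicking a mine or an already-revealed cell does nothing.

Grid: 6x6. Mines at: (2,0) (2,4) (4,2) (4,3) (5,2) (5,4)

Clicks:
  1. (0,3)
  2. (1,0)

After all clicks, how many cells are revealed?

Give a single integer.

Answer: 18

Derivation:
Click 1 (0,3) count=0: revealed 18 new [(0,0) (0,1) (0,2) (0,3) (0,4) (0,5) (1,0) (1,1) (1,2) (1,3) (1,4) (1,5) (2,1) (2,2) (2,3) (3,1) (3,2) (3,3)] -> total=18
Click 2 (1,0) count=1: revealed 0 new [(none)] -> total=18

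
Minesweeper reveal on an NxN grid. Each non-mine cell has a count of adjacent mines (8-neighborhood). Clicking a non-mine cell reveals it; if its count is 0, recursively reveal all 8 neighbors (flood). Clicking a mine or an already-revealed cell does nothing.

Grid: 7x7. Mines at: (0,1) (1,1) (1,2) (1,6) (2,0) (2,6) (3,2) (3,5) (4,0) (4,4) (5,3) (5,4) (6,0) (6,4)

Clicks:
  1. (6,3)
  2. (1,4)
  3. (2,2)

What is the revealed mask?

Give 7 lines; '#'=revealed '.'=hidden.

Click 1 (6,3) count=3: revealed 1 new [(6,3)] -> total=1
Click 2 (1,4) count=0: revealed 9 new [(0,3) (0,4) (0,5) (1,3) (1,4) (1,5) (2,3) (2,4) (2,5)] -> total=10
Click 3 (2,2) count=3: revealed 1 new [(2,2)] -> total=11

Answer: ...###.
...###.
..####.
.......
.......
.......
...#...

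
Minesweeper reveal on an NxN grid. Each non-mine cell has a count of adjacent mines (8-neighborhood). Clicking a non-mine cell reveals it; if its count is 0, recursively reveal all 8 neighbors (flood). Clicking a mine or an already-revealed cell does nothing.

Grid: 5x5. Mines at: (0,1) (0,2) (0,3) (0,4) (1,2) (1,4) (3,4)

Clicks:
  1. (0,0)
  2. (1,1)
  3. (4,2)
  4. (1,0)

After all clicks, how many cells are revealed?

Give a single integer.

Click 1 (0,0) count=1: revealed 1 new [(0,0)] -> total=1
Click 2 (1,1) count=3: revealed 1 new [(1,1)] -> total=2
Click 3 (4,2) count=0: revealed 13 new [(1,0) (2,0) (2,1) (2,2) (2,3) (3,0) (3,1) (3,2) (3,3) (4,0) (4,1) (4,2) (4,3)] -> total=15
Click 4 (1,0) count=1: revealed 0 new [(none)] -> total=15

Answer: 15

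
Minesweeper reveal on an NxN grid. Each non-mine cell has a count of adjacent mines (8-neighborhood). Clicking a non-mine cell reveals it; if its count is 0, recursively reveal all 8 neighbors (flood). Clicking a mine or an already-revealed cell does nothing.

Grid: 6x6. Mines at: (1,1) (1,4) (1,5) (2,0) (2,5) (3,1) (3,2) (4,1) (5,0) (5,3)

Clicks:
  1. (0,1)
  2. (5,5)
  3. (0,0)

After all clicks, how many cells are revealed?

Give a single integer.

Click 1 (0,1) count=1: revealed 1 new [(0,1)] -> total=1
Click 2 (5,5) count=0: revealed 6 new [(3,4) (3,5) (4,4) (4,5) (5,4) (5,5)] -> total=7
Click 3 (0,0) count=1: revealed 1 new [(0,0)] -> total=8

Answer: 8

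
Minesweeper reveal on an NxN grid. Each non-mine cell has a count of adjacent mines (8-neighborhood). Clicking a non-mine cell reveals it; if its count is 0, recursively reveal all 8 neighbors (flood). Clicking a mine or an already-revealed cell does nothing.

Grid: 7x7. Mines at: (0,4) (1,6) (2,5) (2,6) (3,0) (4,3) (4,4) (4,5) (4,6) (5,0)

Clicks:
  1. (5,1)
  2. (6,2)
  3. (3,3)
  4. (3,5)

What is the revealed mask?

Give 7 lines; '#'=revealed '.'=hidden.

Answer: .......
.......
.......
...#.#.
.......
.######
.######

Derivation:
Click 1 (5,1) count=1: revealed 1 new [(5,1)] -> total=1
Click 2 (6,2) count=0: revealed 11 new [(5,2) (5,3) (5,4) (5,5) (5,6) (6,1) (6,2) (6,3) (6,4) (6,5) (6,6)] -> total=12
Click 3 (3,3) count=2: revealed 1 new [(3,3)] -> total=13
Click 4 (3,5) count=5: revealed 1 new [(3,5)] -> total=14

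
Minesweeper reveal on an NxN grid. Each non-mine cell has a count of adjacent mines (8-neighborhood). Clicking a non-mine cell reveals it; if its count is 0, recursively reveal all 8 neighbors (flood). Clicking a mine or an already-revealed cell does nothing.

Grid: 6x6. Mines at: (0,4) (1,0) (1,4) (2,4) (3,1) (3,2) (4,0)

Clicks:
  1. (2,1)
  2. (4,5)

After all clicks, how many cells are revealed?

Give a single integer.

Click 1 (2,1) count=3: revealed 1 new [(2,1)] -> total=1
Click 2 (4,5) count=0: revealed 13 new [(3,3) (3,4) (3,5) (4,1) (4,2) (4,3) (4,4) (4,5) (5,1) (5,2) (5,3) (5,4) (5,5)] -> total=14

Answer: 14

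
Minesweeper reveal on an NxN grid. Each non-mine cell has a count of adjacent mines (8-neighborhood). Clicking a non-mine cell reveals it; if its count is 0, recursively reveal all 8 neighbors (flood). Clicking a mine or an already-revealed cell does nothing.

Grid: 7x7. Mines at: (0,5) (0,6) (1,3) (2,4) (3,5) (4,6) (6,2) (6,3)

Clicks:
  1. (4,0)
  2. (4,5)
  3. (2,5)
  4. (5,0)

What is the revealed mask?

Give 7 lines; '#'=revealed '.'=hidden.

Click 1 (4,0) count=0: revealed 27 new [(0,0) (0,1) (0,2) (1,0) (1,1) (1,2) (2,0) (2,1) (2,2) (2,3) (3,0) (3,1) (3,2) (3,3) (3,4) (4,0) (4,1) (4,2) (4,3) (4,4) (5,0) (5,1) (5,2) (5,3) (5,4) (6,0) (6,1)] -> total=27
Click 2 (4,5) count=2: revealed 1 new [(4,5)] -> total=28
Click 3 (2,5) count=2: revealed 1 new [(2,5)] -> total=29
Click 4 (5,0) count=0: revealed 0 new [(none)] -> total=29

Answer: ###....
###....
####.#.
#####..
######.
#####..
##.....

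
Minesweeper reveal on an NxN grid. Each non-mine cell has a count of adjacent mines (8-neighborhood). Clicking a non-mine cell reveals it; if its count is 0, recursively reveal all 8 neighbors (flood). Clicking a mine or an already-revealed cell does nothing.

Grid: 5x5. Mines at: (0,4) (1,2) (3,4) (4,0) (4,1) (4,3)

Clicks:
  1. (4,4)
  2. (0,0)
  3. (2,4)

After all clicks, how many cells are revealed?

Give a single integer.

Click 1 (4,4) count=2: revealed 1 new [(4,4)] -> total=1
Click 2 (0,0) count=0: revealed 8 new [(0,0) (0,1) (1,0) (1,1) (2,0) (2,1) (3,0) (3,1)] -> total=9
Click 3 (2,4) count=1: revealed 1 new [(2,4)] -> total=10

Answer: 10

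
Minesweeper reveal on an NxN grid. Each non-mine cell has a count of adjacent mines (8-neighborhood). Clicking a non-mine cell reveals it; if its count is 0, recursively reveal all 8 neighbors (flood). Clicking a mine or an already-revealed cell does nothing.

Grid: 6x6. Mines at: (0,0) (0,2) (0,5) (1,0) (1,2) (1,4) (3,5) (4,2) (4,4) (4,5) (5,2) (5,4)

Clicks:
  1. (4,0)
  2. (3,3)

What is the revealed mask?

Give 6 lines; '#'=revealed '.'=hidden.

Click 1 (4,0) count=0: revealed 8 new [(2,0) (2,1) (3,0) (3,1) (4,0) (4,1) (5,0) (5,1)] -> total=8
Click 2 (3,3) count=2: revealed 1 new [(3,3)] -> total=9

Answer: ......
......
##....
##.#..
##....
##....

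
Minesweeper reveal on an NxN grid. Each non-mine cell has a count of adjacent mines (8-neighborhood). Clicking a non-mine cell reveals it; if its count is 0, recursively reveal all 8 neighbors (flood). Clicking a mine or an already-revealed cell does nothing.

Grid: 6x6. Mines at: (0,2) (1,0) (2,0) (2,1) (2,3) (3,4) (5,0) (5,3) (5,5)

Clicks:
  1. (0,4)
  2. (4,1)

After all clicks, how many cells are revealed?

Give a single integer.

Answer: 9

Derivation:
Click 1 (0,4) count=0: revealed 8 new [(0,3) (0,4) (0,5) (1,3) (1,4) (1,5) (2,4) (2,5)] -> total=8
Click 2 (4,1) count=1: revealed 1 new [(4,1)] -> total=9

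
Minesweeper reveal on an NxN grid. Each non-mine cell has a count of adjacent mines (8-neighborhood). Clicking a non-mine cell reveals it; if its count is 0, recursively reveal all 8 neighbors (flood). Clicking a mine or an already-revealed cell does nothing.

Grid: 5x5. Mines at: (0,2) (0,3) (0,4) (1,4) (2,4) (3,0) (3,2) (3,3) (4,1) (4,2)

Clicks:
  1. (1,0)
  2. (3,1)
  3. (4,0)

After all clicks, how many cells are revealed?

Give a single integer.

Click 1 (1,0) count=0: revealed 6 new [(0,0) (0,1) (1,0) (1,1) (2,0) (2,1)] -> total=6
Click 2 (3,1) count=4: revealed 1 new [(3,1)] -> total=7
Click 3 (4,0) count=2: revealed 1 new [(4,0)] -> total=8

Answer: 8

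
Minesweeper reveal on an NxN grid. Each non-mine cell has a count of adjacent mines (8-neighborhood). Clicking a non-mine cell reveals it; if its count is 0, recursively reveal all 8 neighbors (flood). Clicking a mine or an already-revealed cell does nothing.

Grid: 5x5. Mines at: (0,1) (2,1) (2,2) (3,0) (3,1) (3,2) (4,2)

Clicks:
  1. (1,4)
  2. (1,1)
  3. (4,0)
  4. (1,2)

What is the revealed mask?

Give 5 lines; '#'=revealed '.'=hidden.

Click 1 (1,4) count=0: revealed 12 new [(0,2) (0,3) (0,4) (1,2) (1,3) (1,4) (2,3) (2,4) (3,3) (3,4) (4,3) (4,4)] -> total=12
Click 2 (1,1) count=3: revealed 1 new [(1,1)] -> total=13
Click 3 (4,0) count=2: revealed 1 new [(4,0)] -> total=14
Click 4 (1,2) count=3: revealed 0 new [(none)] -> total=14

Answer: ..###
.####
...##
...##
#..##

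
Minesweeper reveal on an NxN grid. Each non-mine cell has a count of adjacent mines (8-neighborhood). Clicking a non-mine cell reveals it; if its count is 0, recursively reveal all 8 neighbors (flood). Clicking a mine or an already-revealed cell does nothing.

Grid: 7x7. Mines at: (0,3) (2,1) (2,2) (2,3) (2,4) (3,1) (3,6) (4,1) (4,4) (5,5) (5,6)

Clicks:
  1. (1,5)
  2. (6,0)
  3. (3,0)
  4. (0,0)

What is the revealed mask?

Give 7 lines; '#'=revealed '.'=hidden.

Click 1 (1,5) count=1: revealed 1 new [(1,5)] -> total=1
Click 2 (6,0) count=0: revealed 10 new [(5,0) (5,1) (5,2) (5,3) (5,4) (6,0) (6,1) (6,2) (6,3) (6,4)] -> total=11
Click 3 (3,0) count=3: revealed 1 new [(3,0)] -> total=12
Click 4 (0,0) count=0: revealed 6 new [(0,0) (0,1) (0,2) (1,0) (1,1) (1,2)] -> total=18

Answer: ###....
###..#.
.......
#......
.......
#####..
#####..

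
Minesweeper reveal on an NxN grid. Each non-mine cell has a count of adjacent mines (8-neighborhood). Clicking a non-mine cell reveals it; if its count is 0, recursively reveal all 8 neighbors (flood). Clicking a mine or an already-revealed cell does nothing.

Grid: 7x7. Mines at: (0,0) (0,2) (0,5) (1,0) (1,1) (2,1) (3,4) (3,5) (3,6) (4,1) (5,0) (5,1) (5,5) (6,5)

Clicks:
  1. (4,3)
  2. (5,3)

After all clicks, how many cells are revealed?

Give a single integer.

Click 1 (4,3) count=1: revealed 1 new [(4,3)] -> total=1
Click 2 (5,3) count=0: revealed 8 new [(4,2) (4,4) (5,2) (5,3) (5,4) (6,2) (6,3) (6,4)] -> total=9

Answer: 9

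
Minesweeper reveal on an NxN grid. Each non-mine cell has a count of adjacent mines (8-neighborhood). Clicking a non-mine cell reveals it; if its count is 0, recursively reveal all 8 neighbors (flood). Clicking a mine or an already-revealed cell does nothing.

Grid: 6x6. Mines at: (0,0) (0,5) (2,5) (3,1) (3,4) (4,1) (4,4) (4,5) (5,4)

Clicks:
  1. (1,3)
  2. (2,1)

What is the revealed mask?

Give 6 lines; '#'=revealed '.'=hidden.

Click 1 (1,3) count=0: revealed 12 new [(0,1) (0,2) (0,3) (0,4) (1,1) (1,2) (1,3) (1,4) (2,1) (2,2) (2,3) (2,4)] -> total=12
Click 2 (2,1) count=1: revealed 0 new [(none)] -> total=12

Answer: .####.
.####.
.####.
......
......
......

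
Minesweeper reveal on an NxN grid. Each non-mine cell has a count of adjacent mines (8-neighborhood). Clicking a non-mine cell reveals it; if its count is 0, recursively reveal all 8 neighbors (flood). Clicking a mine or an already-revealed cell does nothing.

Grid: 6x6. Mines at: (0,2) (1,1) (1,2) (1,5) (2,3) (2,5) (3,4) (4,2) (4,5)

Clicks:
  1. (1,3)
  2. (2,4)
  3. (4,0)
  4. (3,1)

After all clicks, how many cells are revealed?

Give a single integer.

Answer: 10

Derivation:
Click 1 (1,3) count=3: revealed 1 new [(1,3)] -> total=1
Click 2 (2,4) count=4: revealed 1 new [(2,4)] -> total=2
Click 3 (4,0) count=0: revealed 8 new [(2,0) (2,1) (3,0) (3,1) (4,0) (4,1) (5,0) (5,1)] -> total=10
Click 4 (3,1) count=1: revealed 0 new [(none)] -> total=10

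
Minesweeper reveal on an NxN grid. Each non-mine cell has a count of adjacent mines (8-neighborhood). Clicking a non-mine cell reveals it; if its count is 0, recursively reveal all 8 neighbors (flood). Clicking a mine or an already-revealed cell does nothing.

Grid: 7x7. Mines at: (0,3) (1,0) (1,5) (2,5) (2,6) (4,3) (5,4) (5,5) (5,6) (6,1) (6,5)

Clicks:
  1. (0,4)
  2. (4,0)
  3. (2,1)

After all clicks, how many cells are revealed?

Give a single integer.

Click 1 (0,4) count=2: revealed 1 new [(0,4)] -> total=1
Click 2 (4,0) count=0: revealed 20 new [(1,1) (1,2) (1,3) (1,4) (2,0) (2,1) (2,2) (2,3) (2,4) (3,0) (3,1) (3,2) (3,3) (3,4) (4,0) (4,1) (4,2) (5,0) (5,1) (5,2)] -> total=21
Click 3 (2,1) count=1: revealed 0 new [(none)] -> total=21

Answer: 21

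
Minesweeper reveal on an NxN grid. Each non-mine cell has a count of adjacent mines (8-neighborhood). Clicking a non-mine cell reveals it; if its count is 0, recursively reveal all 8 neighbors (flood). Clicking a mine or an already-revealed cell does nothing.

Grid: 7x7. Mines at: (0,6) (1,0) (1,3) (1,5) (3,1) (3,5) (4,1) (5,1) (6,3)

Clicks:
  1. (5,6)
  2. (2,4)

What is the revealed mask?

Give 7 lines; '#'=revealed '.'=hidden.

Click 1 (5,6) count=0: revealed 9 new [(4,4) (4,5) (4,6) (5,4) (5,5) (5,6) (6,4) (6,5) (6,6)] -> total=9
Click 2 (2,4) count=3: revealed 1 new [(2,4)] -> total=10

Answer: .......
.......
....#..
.......
....###
....###
....###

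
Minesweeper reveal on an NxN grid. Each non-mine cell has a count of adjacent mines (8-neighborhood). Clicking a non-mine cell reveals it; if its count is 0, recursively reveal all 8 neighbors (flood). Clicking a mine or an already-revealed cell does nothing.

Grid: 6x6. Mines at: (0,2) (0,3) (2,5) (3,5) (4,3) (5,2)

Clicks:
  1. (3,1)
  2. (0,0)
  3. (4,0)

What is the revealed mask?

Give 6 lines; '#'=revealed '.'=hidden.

Answer: ##....
#####.
#####.
#####.
###...
##....

Derivation:
Click 1 (3,1) count=0: revealed 22 new [(0,0) (0,1) (1,0) (1,1) (1,2) (1,3) (1,4) (2,0) (2,1) (2,2) (2,3) (2,4) (3,0) (3,1) (3,2) (3,3) (3,4) (4,0) (4,1) (4,2) (5,0) (5,1)] -> total=22
Click 2 (0,0) count=0: revealed 0 new [(none)] -> total=22
Click 3 (4,0) count=0: revealed 0 new [(none)] -> total=22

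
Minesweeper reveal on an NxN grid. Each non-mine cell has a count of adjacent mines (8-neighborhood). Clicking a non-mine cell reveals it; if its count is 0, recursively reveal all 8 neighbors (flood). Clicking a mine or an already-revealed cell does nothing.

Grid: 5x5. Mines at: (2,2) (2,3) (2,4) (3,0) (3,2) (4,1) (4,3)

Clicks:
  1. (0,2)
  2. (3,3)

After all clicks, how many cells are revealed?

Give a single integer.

Click 1 (0,2) count=0: revealed 12 new [(0,0) (0,1) (0,2) (0,3) (0,4) (1,0) (1,1) (1,2) (1,3) (1,4) (2,0) (2,1)] -> total=12
Click 2 (3,3) count=5: revealed 1 new [(3,3)] -> total=13

Answer: 13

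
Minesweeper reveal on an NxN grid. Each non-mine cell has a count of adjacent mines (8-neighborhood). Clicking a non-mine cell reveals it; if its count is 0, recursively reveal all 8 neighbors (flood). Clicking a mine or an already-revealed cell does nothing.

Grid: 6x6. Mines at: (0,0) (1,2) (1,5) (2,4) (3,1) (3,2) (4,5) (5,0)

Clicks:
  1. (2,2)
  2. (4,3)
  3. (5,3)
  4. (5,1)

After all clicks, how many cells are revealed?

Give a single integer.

Answer: 9

Derivation:
Click 1 (2,2) count=3: revealed 1 new [(2,2)] -> total=1
Click 2 (4,3) count=1: revealed 1 new [(4,3)] -> total=2
Click 3 (5,3) count=0: revealed 7 new [(4,1) (4,2) (4,4) (5,1) (5,2) (5,3) (5,4)] -> total=9
Click 4 (5,1) count=1: revealed 0 new [(none)] -> total=9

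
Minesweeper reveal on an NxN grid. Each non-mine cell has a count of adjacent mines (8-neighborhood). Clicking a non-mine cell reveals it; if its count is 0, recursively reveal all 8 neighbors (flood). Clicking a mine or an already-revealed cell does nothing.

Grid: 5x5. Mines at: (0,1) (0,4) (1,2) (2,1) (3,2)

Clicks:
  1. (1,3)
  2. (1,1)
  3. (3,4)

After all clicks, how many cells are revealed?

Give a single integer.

Click 1 (1,3) count=2: revealed 1 new [(1,3)] -> total=1
Click 2 (1,1) count=3: revealed 1 new [(1,1)] -> total=2
Click 3 (3,4) count=0: revealed 7 new [(1,4) (2,3) (2,4) (3,3) (3,4) (4,3) (4,4)] -> total=9

Answer: 9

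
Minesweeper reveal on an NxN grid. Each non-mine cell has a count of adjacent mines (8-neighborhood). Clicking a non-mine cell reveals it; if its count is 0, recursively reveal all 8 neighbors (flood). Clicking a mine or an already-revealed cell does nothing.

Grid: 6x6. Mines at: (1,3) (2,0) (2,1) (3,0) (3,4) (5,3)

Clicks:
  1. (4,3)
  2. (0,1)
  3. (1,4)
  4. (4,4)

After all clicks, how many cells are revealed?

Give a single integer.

Answer: 9

Derivation:
Click 1 (4,3) count=2: revealed 1 new [(4,3)] -> total=1
Click 2 (0,1) count=0: revealed 6 new [(0,0) (0,1) (0,2) (1,0) (1,1) (1,2)] -> total=7
Click 3 (1,4) count=1: revealed 1 new [(1,4)] -> total=8
Click 4 (4,4) count=2: revealed 1 new [(4,4)] -> total=9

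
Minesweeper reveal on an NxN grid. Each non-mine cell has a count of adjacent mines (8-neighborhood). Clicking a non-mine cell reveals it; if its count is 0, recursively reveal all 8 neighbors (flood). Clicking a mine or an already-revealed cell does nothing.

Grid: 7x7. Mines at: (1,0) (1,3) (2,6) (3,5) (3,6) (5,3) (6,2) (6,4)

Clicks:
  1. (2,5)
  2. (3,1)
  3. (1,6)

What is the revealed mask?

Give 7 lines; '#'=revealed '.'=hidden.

Answer: .......
......#
######.
#####..
#####..
###....
##.....

Derivation:
Click 1 (2,5) count=3: revealed 1 new [(2,5)] -> total=1
Click 2 (3,1) count=0: revealed 20 new [(2,0) (2,1) (2,2) (2,3) (2,4) (3,0) (3,1) (3,2) (3,3) (3,4) (4,0) (4,1) (4,2) (4,3) (4,4) (5,0) (5,1) (5,2) (6,0) (6,1)] -> total=21
Click 3 (1,6) count=1: revealed 1 new [(1,6)] -> total=22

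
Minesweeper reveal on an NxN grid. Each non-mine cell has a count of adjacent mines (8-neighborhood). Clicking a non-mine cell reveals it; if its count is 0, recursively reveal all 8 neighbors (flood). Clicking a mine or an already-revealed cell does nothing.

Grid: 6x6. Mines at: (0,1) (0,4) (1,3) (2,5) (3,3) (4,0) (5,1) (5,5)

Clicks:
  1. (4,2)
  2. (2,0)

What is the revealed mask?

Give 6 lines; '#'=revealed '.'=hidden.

Answer: ......
###...
###...
###...
..#...
......

Derivation:
Click 1 (4,2) count=2: revealed 1 new [(4,2)] -> total=1
Click 2 (2,0) count=0: revealed 9 new [(1,0) (1,1) (1,2) (2,0) (2,1) (2,2) (3,0) (3,1) (3,2)] -> total=10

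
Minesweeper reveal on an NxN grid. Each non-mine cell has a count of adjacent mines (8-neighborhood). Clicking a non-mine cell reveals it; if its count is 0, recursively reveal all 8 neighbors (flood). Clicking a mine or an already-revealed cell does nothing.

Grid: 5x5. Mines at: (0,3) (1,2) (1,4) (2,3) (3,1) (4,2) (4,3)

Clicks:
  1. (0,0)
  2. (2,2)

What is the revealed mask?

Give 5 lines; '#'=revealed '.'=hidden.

Click 1 (0,0) count=0: revealed 6 new [(0,0) (0,1) (1,0) (1,1) (2,0) (2,1)] -> total=6
Click 2 (2,2) count=3: revealed 1 new [(2,2)] -> total=7

Answer: ##...
##...
###..
.....
.....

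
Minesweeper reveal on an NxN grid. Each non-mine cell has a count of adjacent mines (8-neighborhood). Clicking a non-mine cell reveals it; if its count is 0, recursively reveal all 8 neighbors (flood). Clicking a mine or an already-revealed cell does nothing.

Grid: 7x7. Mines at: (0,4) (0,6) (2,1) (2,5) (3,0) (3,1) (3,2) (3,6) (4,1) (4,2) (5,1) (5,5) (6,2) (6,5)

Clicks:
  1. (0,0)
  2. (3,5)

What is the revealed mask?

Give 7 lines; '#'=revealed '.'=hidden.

Answer: ####...
####...
.......
.....#.
.......
.......
.......

Derivation:
Click 1 (0,0) count=0: revealed 8 new [(0,0) (0,1) (0,2) (0,3) (1,0) (1,1) (1,2) (1,3)] -> total=8
Click 2 (3,5) count=2: revealed 1 new [(3,5)] -> total=9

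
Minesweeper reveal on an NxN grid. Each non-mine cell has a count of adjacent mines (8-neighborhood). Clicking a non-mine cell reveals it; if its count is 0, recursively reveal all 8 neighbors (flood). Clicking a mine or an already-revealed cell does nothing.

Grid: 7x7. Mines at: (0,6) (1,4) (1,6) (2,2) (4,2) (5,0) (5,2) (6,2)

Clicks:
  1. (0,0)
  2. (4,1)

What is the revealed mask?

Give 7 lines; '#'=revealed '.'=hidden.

Answer: ####...
####...
##.....
##.....
##.....
.......
.......

Derivation:
Click 1 (0,0) count=0: revealed 14 new [(0,0) (0,1) (0,2) (0,3) (1,0) (1,1) (1,2) (1,3) (2,0) (2,1) (3,0) (3,1) (4,0) (4,1)] -> total=14
Click 2 (4,1) count=3: revealed 0 new [(none)] -> total=14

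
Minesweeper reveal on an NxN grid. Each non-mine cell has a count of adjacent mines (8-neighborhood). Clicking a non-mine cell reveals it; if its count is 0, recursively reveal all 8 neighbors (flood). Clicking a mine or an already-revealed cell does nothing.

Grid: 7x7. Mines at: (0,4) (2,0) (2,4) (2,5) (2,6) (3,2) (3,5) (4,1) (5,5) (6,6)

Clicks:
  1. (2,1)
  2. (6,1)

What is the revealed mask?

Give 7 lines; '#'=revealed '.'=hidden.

Click 1 (2,1) count=2: revealed 1 new [(2,1)] -> total=1
Click 2 (6,1) count=0: revealed 13 new [(4,2) (4,3) (4,4) (5,0) (5,1) (5,2) (5,3) (5,4) (6,0) (6,1) (6,2) (6,3) (6,4)] -> total=14

Answer: .......
.......
.#.....
.......
..###..
#####..
#####..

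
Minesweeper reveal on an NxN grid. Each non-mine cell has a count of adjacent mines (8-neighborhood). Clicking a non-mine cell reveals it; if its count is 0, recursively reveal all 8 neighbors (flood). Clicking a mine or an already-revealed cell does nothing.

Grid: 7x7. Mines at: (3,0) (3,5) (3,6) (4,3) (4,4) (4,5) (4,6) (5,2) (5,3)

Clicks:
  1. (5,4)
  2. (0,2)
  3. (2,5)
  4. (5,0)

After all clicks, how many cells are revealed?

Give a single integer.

Answer: 32

Derivation:
Click 1 (5,4) count=4: revealed 1 new [(5,4)] -> total=1
Click 2 (0,2) count=0: revealed 25 new [(0,0) (0,1) (0,2) (0,3) (0,4) (0,5) (0,6) (1,0) (1,1) (1,2) (1,3) (1,4) (1,5) (1,6) (2,0) (2,1) (2,2) (2,3) (2,4) (2,5) (2,6) (3,1) (3,2) (3,3) (3,4)] -> total=26
Click 3 (2,5) count=2: revealed 0 new [(none)] -> total=26
Click 4 (5,0) count=0: revealed 6 new [(4,0) (4,1) (5,0) (5,1) (6,0) (6,1)] -> total=32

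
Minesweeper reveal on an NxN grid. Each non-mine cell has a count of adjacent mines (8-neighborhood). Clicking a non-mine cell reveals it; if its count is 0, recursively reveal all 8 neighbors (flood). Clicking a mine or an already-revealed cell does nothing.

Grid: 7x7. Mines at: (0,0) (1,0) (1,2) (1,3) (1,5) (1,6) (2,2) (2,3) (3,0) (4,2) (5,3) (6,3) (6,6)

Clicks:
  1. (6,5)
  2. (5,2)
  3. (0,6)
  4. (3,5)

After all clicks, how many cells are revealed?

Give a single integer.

Answer: 15

Derivation:
Click 1 (6,5) count=1: revealed 1 new [(6,5)] -> total=1
Click 2 (5,2) count=3: revealed 1 new [(5,2)] -> total=2
Click 3 (0,6) count=2: revealed 1 new [(0,6)] -> total=3
Click 4 (3,5) count=0: revealed 12 new [(2,4) (2,5) (2,6) (3,4) (3,5) (3,6) (4,4) (4,5) (4,6) (5,4) (5,5) (5,6)] -> total=15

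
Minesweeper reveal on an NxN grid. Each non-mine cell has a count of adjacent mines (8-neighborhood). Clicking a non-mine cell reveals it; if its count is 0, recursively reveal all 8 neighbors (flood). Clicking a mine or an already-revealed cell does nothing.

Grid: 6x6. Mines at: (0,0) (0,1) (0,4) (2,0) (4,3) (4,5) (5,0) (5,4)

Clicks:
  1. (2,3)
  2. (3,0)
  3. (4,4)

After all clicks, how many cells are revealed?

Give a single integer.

Click 1 (2,3) count=0: revealed 15 new [(1,1) (1,2) (1,3) (1,4) (1,5) (2,1) (2,2) (2,3) (2,4) (2,5) (3,1) (3,2) (3,3) (3,4) (3,5)] -> total=15
Click 2 (3,0) count=1: revealed 1 new [(3,0)] -> total=16
Click 3 (4,4) count=3: revealed 1 new [(4,4)] -> total=17

Answer: 17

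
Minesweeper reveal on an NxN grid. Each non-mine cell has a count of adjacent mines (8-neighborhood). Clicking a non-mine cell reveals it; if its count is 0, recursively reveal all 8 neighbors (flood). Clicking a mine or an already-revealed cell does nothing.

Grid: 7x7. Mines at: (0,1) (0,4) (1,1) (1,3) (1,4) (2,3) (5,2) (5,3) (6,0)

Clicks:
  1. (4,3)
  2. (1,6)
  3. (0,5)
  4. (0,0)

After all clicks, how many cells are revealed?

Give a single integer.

Click 1 (4,3) count=2: revealed 1 new [(4,3)] -> total=1
Click 2 (1,6) count=0: revealed 19 new [(0,5) (0,6) (1,5) (1,6) (2,4) (2,5) (2,6) (3,4) (3,5) (3,6) (4,4) (4,5) (4,6) (5,4) (5,5) (5,6) (6,4) (6,5) (6,6)] -> total=20
Click 3 (0,5) count=2: revealed 0 new [(none)] -> total=20
Click 4 (0,0) count=2: revealed 1 new [(0,0)] -> total=21

Answer: 21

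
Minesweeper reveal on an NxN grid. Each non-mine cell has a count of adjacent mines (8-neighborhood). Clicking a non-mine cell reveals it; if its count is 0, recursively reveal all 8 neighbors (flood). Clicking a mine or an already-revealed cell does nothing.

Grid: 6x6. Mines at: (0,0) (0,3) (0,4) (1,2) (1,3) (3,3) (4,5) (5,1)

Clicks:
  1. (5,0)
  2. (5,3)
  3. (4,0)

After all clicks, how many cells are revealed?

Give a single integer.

Click 1 (5,0) count=1: revealed 1 new [(5,0)] -> total=1
Click 2 (5,3) count=0: revealed 6 new [(4,2) (4,3) (4,4) (5,2) (5,3) (5,4)] -> total=7
Click 3 (4,0) count=1: revealed 1 new [(4,0)] -> total=8

Answer: 8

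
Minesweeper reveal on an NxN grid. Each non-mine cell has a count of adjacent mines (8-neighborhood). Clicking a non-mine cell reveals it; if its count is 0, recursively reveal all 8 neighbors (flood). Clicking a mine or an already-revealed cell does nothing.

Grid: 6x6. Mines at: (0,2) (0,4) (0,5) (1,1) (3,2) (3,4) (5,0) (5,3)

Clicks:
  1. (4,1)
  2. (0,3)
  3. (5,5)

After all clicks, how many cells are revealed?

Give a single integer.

Click 1 (4,1) count=2: revealed 1 new [(4,1)] -> total=1
Click 2 (0,3) count=2: revealed 1 new [(0,3)] -> total=2
Click 3 (5,5) count=0: revealed 4 new [(4,4) (4,5) (5,4) (5,5)] -> total=6

Answer: 6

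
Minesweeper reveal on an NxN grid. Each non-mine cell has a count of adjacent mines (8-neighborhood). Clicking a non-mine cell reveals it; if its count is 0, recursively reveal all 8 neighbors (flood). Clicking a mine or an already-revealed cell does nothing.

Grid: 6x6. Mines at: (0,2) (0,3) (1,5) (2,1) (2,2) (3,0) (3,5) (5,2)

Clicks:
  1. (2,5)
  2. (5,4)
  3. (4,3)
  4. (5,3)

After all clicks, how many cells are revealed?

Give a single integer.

Click 1 (2,5) count=2: revealed 1 new [(2,5)] -> total=1
Click 2 (5,4) count=0: revealed 6 new [(4,3) (4,4) (4,5) (5,3) (5,4) (5,5)] -> total=7
Click 3 (4,3) count=1: revealed 0 new [(none)] -> total=7
Click 4 (5,3) count=1: revealed 0 new [(none)] -> total=7

Answer: 7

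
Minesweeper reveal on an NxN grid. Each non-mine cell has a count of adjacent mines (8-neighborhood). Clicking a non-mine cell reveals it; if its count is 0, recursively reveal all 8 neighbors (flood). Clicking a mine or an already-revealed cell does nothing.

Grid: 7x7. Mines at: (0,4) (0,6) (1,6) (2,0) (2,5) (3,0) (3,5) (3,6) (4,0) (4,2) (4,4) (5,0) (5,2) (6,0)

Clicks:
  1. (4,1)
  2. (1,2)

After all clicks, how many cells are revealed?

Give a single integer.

Click 1 (4,1) count=5: revealed 1 new [(4,1)] -> total=1
Click 2 (1,2) count=0: revealed 17 new [(0,0) (0,1) (0,2) (0,3) (1,0) (1,1) (1,2) (1,3) (1,4) (2,1) (2,2) (2,3) (2,4) (3,1) (3,2) (3,3) (3,4)] -> total=18

Answer: 18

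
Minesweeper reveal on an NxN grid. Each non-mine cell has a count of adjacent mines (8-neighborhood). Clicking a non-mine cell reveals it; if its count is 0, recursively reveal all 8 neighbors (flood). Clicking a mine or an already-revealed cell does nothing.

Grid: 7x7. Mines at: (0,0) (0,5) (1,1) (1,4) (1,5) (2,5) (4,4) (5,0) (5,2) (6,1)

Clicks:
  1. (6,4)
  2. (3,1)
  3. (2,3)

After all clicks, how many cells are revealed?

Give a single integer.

Click 1 (6,4) count=0: revealed 12 new [(3,5) (3,6) (4,5) (4,6) (5,3) (5,4) (5,5) (5,6) (6,3) (6,4) (6,5) (6,6)] -> total=12
Click 2 (3,1) count=0: revealed 12 new [(2,0) (2,1) (2,2) (2,3) (3,0) (3,1) (3,2) (3,3) (4,0) (4,1) (4,2) (4,3)] -> total=24
Click 3 (2,3) count=1: revealed 0 new [(none)] -> total=24

Answer: 24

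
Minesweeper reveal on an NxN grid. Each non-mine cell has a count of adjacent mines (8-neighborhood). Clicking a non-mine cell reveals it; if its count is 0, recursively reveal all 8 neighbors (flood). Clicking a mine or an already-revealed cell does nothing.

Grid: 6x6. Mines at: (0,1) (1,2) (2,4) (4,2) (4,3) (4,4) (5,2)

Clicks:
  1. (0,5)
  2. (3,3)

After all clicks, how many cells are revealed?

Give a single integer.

Click 1 (0,5) count=0: revealed 6 new [(0,3) (0,4) (0,5) (1,3) (1,4) (1,5)] -> total=6
Click 2 (3,3) count=4: revealed 1 new [(3,3)] -> total=7

Answer: 7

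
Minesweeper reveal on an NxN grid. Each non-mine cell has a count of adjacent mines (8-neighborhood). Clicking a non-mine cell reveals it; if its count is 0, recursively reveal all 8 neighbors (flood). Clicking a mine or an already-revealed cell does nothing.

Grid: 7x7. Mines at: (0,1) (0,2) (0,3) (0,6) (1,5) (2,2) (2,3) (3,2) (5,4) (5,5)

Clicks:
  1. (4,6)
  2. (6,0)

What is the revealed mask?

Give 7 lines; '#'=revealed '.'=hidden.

Click 1 (4,6) count=1: revealed 1 new [(4,6)] -> total=1
Click 2 (6,0) count=0: revealed 18 new [(1,0) (1,1) (2,0) (2,1) (3,0) (3,1) (4,0) (4,1) (4,2) (4,3) (5,0) (5,1) (5,2) (5,3) (6,0) (6,1) (6,2) (6,3)] -> total=19

Answer: .......
##.....
##.....
##.....
####..#
####...
####...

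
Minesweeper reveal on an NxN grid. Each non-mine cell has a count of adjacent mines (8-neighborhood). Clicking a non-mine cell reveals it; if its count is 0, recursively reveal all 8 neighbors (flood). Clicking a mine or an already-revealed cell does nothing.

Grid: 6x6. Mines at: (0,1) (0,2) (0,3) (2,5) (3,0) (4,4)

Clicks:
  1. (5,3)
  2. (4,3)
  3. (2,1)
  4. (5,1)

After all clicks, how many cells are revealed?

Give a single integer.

Answer: 20

Derivation:
Click 1 (5,3) count=1: revealed 1 new [(5,3)] -> total=1
Click 2 (4,3) count=1: revealed 1 new [(4,3)] -> total=2
Click 3 (2,1) count=1: revealed 1 new [(2,1)] -> total=3
Click 4 (5,1) count=0: revealed 17 new [(1,1) (1,2) (1,3) (1,4) (2,2) (2,3) (2,4) (3,1) (3,2) (3,3) (3,4) (4,0) (4,1) (4,2) (5,0) (5,1) (5,2)] -> total=20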